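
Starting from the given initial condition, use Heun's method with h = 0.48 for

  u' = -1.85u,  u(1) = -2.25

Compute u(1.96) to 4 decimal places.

-0.5767

Heun: k1 = f(x_n, u_n); k2 = f(x_n + h, u_n + h·k1); u_{n+1} = u_n + (h/2)·(k1 + k2).
x=1.000000, u=-2.250000:
  k1 = f(1.000000, -2.250000) = 4.162500
  k2 = f(1.480000, -0.252000) = 0.466200
  u ← -2.250000 + (0.48/2)·(4.162500 + 0.466200) = -1.139112
x=1.480000, u=-1.139112:
  k1 = f(1.480000, -1.139112) = 2.107357
  k2 = f(1.960000, -0.127581) = 0.236024
  u ← -1.139112 + (0.48/2)·(2.107357 + 0.236024) = -0.576701
u(1.96) ≈ -0.5767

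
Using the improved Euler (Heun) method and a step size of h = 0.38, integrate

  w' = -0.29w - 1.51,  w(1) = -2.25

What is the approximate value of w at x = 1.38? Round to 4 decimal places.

Heun: k1 = f(x_n, w_n); k2 = f(x_n + h, w_n + h·k1); w_{n+1} = w_n + (h/2)·(k1 + k2).
x=1.000000, w=-2.250000:
  k1 = f(1.000000, -2.250000) = -0.857500
  k2 = f(1.380000, -2.575850) = -0.763004
  w ← -2.250000 + (0.38/2)·(-0.857500 + (-0.763004)) = -2.557896
w(1.38) ≈ -2.5579

-2.5579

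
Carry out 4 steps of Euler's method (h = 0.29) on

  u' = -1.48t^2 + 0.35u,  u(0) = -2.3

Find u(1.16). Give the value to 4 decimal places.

-3.9135

Euler: u_{n+1} = u_n + h·f(t_n, u_n).
t=0.000000, u=-2.300000: f=-0.805000 → u ← -2.300000 + 0.29·(-0.805000) = -2.533450
t=0.290000, u=-2.533450: f=-1.011175 → u ← -2.533450 + 0.29·(-1.011175) = -2.826691
t=0.580000, u=-2.826691: f=-1.487214 → u ← -2.826691 + 0.29·(-1.487214) = -3.257983
t=0.870000, u=-3.257983: f=-2.260506 → u ← -3.257983 + 0.29·(-2.260506) = -3.913530
u(1.16) ≈ -3.9135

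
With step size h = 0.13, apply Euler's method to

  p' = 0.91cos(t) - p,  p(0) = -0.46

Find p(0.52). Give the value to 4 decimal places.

0.1120

Euler: p_{n+1} = p_n + h·f(t_n, p_n).
t=0.000000, p=-0.460000: f=1.370000 → p ← -0.460000 + 0.13·1.370000 = -0.281900
t=0.130000, p=-0.281900: f=1.184221 → p ← -0.281900 + 0.13·1.184221 = -0.127951
t=0.260000, p=-0.127951: f=1.007366 → p ← -0.127951 + 0.13·1.007366 = 0.003006
t=0.390000, p=0.003006: f=0.838661 → p ← 0.003006 + 0.13·0.838661 = 0.112032
p(0.52) ≈ 0.1120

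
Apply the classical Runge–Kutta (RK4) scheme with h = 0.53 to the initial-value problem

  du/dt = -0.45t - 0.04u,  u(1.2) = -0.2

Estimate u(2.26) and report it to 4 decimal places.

RK4: k1 = f(t_n, u_n); k2 = f(t_n + h/2, u_n + (h/2)·k1); k3 = f(t_n + h/2, u_n + (h/2)·k2); k4 = f(t_n + h, u_n + h·k3); u_{n+1} = u_n + (h/6)·(k1 + 2k2 + 2k3 + k4).
t=1.200000, u=-0.200000:
  k1 = f(1.200000, -0.200000) = -0.532000
  k2 = f(1.465000, -0.340980) = -0.645611
  k3 = f(1.465000, -0.371087) = -0.644407
  k4 = f(1.730000, -0.541535) = -0.756839
  u ← -0.200000 + (0.53/6)·(k1 + 2k2 + 2k3 + k4) = -0.541750
t=1.730000, u=-0.541750:
  k1 = f(1.730000, -0.541750) = -0.756830
  k2 = f(1.995000, -0.742310) = -0.868058
  k3 = f(1.995000, -0.771786) = -0.866879
  k4 = f(2.260000, -1.001196) = -0.976952
  u ← -0.541750 + (0.53/6)·(k1 + 2k2 + 2k3 + k4) = -1.001407
u(2.26) ≈ -1.0014

-1.0014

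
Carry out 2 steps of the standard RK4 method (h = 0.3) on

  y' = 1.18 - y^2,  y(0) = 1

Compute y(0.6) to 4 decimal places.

RK4: k1 = f(x_n, y_n); k2 = f(x_n + h/2, y_n + (h/2)·k1); k3 = f(x_n + h/2, y_n + (h/2)·k2); k4 = f(x_n + h, y_n + h·k3); y_{n+1} = y_n + (h/6)·(k1 + 2k2 + 2k3 + k4).
x=0.000000, y=1.000000:
  k1 = f(0.000000, 1.000000) = 0.180000
  k2 = f(0.150000, 1.027000) = 0.125271
  k3 = f(0.150000, 1.018791) = 0.142066
  k4 = f(0.300000, 1.042620) = 0.092944
  y ← 1.000000 + (0.3/6)·(k1 + 2k2 + 2k3 + k4) = 1.040381
x=0.300000, y=1.040381:
  k1 = f(0.300000, 1.040381) = 0.097608
  k2 = f(0.450000, 1.055022) = 0.066929
  k3 = f(0.450000, 1.050420) = 0.076618
  k4 = f(0.600000, 1.063366) = 0.049252
  y ← 1.040381 + (0.3/6)·(k1 + 2k2 + 2k3 + k4) = 1.062078
y(0.6) ≈ 1.0621

1.0621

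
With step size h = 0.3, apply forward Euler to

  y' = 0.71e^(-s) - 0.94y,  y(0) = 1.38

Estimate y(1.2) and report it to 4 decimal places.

Euler: y_{n+1} = y_n + h·f(s_n, y_n).
s=0.000000, y=1.380000: f=-0.587200 → y ← 1.380000 + 0.3·(-0.587200) = 1.203840
s=0.300000, y=1.203840: f=-0.605629 → y ← 1.203840 + 0.3·(-0.605629) = 1.022151
s=0.600000, y=1.022151: f=-0.571166 → y ← 1.022151 + 0.3·(-0.571166) = 0.850802
s=0.900000, y=0.850802: f=-0.511089 → y ← 0.850802 + 0.3·(-0.511089) = 0.697475
y(1.2) ≈ 0.6975

0.6975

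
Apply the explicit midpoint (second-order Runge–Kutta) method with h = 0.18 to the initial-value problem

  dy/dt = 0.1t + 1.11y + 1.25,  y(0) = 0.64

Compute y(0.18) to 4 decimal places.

Midpoint: k1 = f(t_n, y_n); k2 = f(t_n + h/2, y_n + (h/2)·k1); y_{n+1} = y_n + h·k2.
t=0.000000, y=0.640000:
  k1 = f(0.000000, 0.640000) = 1.960400
  k2 = f(0.090000, 0.816436) = 2.165244
  y ← 0.640000 + 0.18·2.165244 = 1.029744
y(0.18) ≈ 1.0297

1.0297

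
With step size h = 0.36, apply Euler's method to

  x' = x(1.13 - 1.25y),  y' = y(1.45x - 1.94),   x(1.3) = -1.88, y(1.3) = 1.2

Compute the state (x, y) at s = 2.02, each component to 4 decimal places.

-2.8907, 0.4479

Euler on (x,y): x_{n+1} = x_n + h·x', y_{n+1} = y_n + h·y'.
1.300000: (-1.880000, 1.200000); f=(0.695600, -5.599200) → (-1.629584, -0.815712)
1.660000: (-1.629584, -0.815712); f=(-3.503019, 3.509925) → (-2.890671, 0.447861)
(x(2.02), y(2.02)) ≈ (-2.8907, 0.4479)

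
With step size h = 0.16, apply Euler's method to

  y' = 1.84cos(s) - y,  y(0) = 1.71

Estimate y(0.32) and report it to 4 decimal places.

Euler: y_{n+1} = y_n + h·f(s_n, y_n).
s=0.000000, y=1.710000: f=0.130000 → y ← 1.710000 + 0.16·0.130000 = 1.730800
s=0.160000, y=1.730800: f=0.085698 → y ← 1.730800 + 0.16·0.085698 = 1.744512
y(0.32) ≈ 1.7445

1.7445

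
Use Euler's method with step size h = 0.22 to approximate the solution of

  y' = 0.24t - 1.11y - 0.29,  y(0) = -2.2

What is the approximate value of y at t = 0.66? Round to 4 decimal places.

Euler: y_{n+1} = y_n + h·f(t_n, y_n).
t=0.000000, y=-2.200000: f=2.152000 → y ← -2.200000 + 0.22·2.152000 = -1.726560
t=0.220000, y=-1.726560: f=1.679282 → y ← -1.726560 + 0.22·1.679282 = -1.357118
t=0.440000, y=-1.357118: f=1.322001 → y ← -1.357118 + 0.22·1.322001 = -1.066278
y(0.66) ≈ -1.0663

-1.0663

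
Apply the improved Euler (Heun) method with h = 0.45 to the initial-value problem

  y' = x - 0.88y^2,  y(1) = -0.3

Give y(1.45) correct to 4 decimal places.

0.2308

Heun: k1 = f(x_n, y_n); k2 = f(x_n + h, y_n + h·k1); y_{n+1} = y_n + (h/2)·(k1 + k2).
x=1.000000, y=-0.300000:
  k1 = f(1.000000, -0.300000) = 0.920800
  k2 = f(1.450000, 0.114360) = 1.438491
  y ← -0.300000 + (0.45/2)·(0.920800 + 1.438491) = 0.230841
y(1.45) ≈ 0.2308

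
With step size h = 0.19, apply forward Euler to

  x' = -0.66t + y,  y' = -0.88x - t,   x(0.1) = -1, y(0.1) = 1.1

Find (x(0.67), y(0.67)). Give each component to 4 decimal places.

Euler on (x,y): x_{n+1} = x_n + h·x', y_{n+1} = y_n + h·y'.
0.100000: (-1.000000, 1.100000); f=(1.034000, 0.780000) → (-0.803540, 1.248200)
0.290000: (-0.803540, 1.248200); f=(1.056800, 0.417115) → (-0.602748, 1.327452)
0.480000: (-0.602748, 1.327452); f=(1.010652, 0.050418) → (-0.410724, 1.337031)
(x(0.67), y(0.67)) ≈ (-0.4107, 1.3370)

-0.4107, 1.3370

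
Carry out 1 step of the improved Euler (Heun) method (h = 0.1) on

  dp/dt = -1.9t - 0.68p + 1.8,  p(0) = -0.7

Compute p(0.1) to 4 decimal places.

-0.4896

Heun: k1 = f(t_n, p_n); k2 = f(t_n + h, p_n + h·k1); p_{n+1} = p_n + (h/2)·(k1 + k2).
t=0.000000, p=-0.700000:
  k1 = f(0.000000, -0.700000) = 2.276000
  k2 = f(0.100000, -0.472400) = 1.931232
  p ← -0.700000 + (0.1/2)·(2.276000 + 1.931232) = -0.489638
p(0.1) ≈ -0.4896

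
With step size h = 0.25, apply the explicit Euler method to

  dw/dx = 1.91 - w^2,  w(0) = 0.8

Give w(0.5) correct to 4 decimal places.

1.2828

Euler: w_{n+1} = w_n + h·f(x_n, w_n).
x=0.000000, w=0.800000: f=1.270000 → w ← 0.800000 + 0.25·1.270000 = 1.117500
x=0.250000, w=1.117500: f=0.661194 → w ← 1.117500 + 0.25·0.661194 = 1.282798
w(0.5) ≈ 1.2828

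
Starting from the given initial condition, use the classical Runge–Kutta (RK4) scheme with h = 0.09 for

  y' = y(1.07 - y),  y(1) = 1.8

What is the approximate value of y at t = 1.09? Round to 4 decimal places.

1.6939

RK4: k1 = f(t_n, y_n); k2 = f(t_n + h/2, y_n + (h/2)·k1); k3 = f(t_n + h/2, y_n + (h/2)·k2); k4 = f(t_n + h, y_n + h·k3); y_{n+1} = y_n + (h/6)·(k1 + 2k2 + 2k3 + k4).
t=1.000000, y=1.800000:
  k1 = f(1.000000, 1.800000) = -1.314000
  k2 = f(1.045000, 1.740870) = -1.167897
  k3 = f(1.045000, 1.747445) = -1.183797
  k4 = f(1.090000, 1.693458) = -1.055801
  y ← 1.800000 + (0.09/6)·(k1 + 2k2 + 2k3 + k4) = 1.693902
y(1.09) ≈ 1.6939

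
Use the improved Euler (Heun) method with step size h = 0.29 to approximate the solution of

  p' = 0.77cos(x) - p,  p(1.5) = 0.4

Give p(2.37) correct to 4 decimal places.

Heun: k1 = f(x_n, p_n); k2 = f(x_n + h, p_n + h·k1); p_{n+1} = p_n + (h/2)·(k1 + k2).
x=1.500000, p=0.400000:
  k1 = f(1.500000, 0.400000) = -0.345532
  k2 = f(1.790000, 0.299796) = -0.467234
  p ← 0.400000 + (0.29/2)·(-0.345532 + (-0.467234)) = 0.282149
x=1.790000, p=0.282149:
  k1 = f(1.790000, 0.282149) = -0.449587
  k2 = f(2.080000, 0.151769) = -0.527130
  p ← 0.282149 + (0.29/2)·(-0.449587 + (-0.527130)) = 0.140525
x=2.080000, p=0.140525:
  k1 = f(2.080000, 0.140525) = -0.515886
  k2 = f(2.370000, -0.009082) = -0.542855
  p ← 0.140525 + (0.29/2)·(-0.515886 + (-0.542855)) = -0.012993
p(2.37) ≈ -0.0130

-0.0130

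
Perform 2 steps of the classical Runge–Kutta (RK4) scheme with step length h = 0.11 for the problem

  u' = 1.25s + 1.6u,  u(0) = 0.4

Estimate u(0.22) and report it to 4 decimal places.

0.6029

RK4: k1 = f(s_n, u_n); k2 = f(s_n + h/2, u_n + (h/2)·k1); k3 = f(s_n + h/2, u_n + (h/2)·k2); k4 = f(s_n + h, u_n + h·k3); u_{n+1} = u_n + (h/6)·(k1 + 2k2 + 2k3 + k4).
s=0.000000, u=0.400000:
  k1 = f(0.000000, 0.400000) = 0.640000
  k2 = f(0.055000, 0.435200) = 0.765070
  k3 = f(0.055000, 0.442079) = 0.776076
  k4 = f(0.110000, 0.485368) = 0.914089
  u ← 0.400000 + (0.11/6)·(k1 + 2k2 + 2k3 + k4) = 0.485000
s=0.110000, u=0.485000:
  k1 = f(0.110000, 0.485000) = 0.913501
  k2 = f(0.165000, 0.535243) = 1.062639
  k3 = f(0.165000, 0.543445) = 1.075763
  k4 = f(0.220000, 0.603334) = 1.240335
  u ← 0.485000 + (0.11/6)·(k1 + 2k2 + 2k3 + k4) = 0.602895
u(0.22) ≈ 0.6029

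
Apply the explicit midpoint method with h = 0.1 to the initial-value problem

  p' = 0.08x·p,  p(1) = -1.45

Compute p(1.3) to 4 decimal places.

Midpoint: k1 = f(x_n, p_n); k2 = f(x_n + h/2, p_n + (h/2)·k1); p_{n+1} = p_n + h·k2.
x=1.000000, p=-1.450000:
  k1 = f(1.000000, -1.450000) = -0.116000
  k2 = f(1.050000, -1.455800) = -0.122287
  p ← -1.450000 + 0.1·(-0.122287) = -1.462229
x=1.100000, p=-1.462229:
  k1 = f(1.100000, -1.462229) = -0.128676
  k2 = f(1.150000, -1.468663) = -0.135117
  p ← -1.462229 + 0.1·(-0.135117) = -1.475740
x=1.200000, p=-1.475740:
  k1 = f(1.200000, -1.475740) = -0.141671
  k2 = f(1.250000, -1.482824) = -0.148282
  p ← -1.475740 + 0.1·(-0.148282) = -1.490569
p(1.3) ≈ -1.4906

-1.4906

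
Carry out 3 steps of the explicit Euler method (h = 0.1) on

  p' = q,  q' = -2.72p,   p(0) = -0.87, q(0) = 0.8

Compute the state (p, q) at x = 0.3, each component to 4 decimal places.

-0.5612, 1.4382

Euler on (p,q): p_{n+1} = p_n + h·p', q_{n+1} = q_n + h·q'.
0.000000: (-0.870000, 0.800000); f=(0.800000, 2.366400) → (-0.790000, 1.036640)
0.100000: (-0.790000, 1.036640); f=(1.036640, 2.148800) → (-0.686336, 1.251520)
0.200000: (-0.686336, 1.251520); f=(1.251520, 1.866834) → (-0.561184, 1.438203)
(p(0.3), q(0.3)) ≈ (-0.5612, 1.4382)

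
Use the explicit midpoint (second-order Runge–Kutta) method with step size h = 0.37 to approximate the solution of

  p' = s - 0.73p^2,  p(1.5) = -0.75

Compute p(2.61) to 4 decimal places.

1.2156

Midpoint: k1 = f(s_n, p_n); k2 = f(s_n + h/2, p_n + (h/2)·k1); p_{n+1} = p_n + h·k2.
s=1.500000, p=-0.750000:
  k1 = f(1.500000, -0.750000) = 1.089375
  k2 = f(1.685000, -0.548466) = 1.465405
  p ← -0.750000 + 0.37·1.465405 = -0.207800
s=1.870000, p=-0.207800:
  k1 = f(1.870000, -0.207800) = 1.838478
  k2 = f(2.055000, 0.132318) = 2.042219
  p ← -0.207800 + 0.37·2.042219 = 0.547821
s=2.240000, p=0.547821:
  k1 = f(2.240000, 0.547821) = 2.020921
  k2 = f(2.425000, 0.921691) = 1.804854
  p ← 0.547821 + 0.37·1.804854 = 1.215617
p(2.61) ≈ 1.2156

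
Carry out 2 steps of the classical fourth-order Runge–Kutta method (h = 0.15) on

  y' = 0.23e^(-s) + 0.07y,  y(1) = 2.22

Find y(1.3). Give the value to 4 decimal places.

2.2893

RK4: k1 = f(s_n, y_n); k2 = f(s_n + h/2, y_n + (h/2)·k1); k3 = f(s_n + h/2, y_n + (h/2)·k2); k4 = f(s_n + h, y_n + h·k3); y_{n+1} = y_n + (h/6)·(k1 + 2k2 + 2k3 + k4).
s=1.000000, y=2.220000:
  k1 = f(1.000000, 2.220000) = 0.240012
  k2 = f(1.075000, 2.238001) = 0.235159
  k3 = f(1.075000, 2.237637) = 0.235133
  k4 = f(1.150000, 2.255270) = 0.230695
  y ← 2.220000 + (0.15/6)·(k1 + 2k2 + 2k3 + k4) = 2.255282
s=1.150000, y=2.255282:
  k1 = f(1.150000, 2.255282) = 0.230696
  k2 = f(1.225000, 2.272584) = 0.226645
  k3 = f(1.225000, 2.272281) = 0.226624
  k4 = f(1.300000, 2.289276) = 0.222932
  y ← 2.255282 + (0.15/6)·(k1 + 2k2 + 2k3 + k4) = 2.289286
y(1.3) ≈ 2.2893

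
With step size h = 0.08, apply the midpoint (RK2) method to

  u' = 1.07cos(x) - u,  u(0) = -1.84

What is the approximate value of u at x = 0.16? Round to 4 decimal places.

-1.4109

Midpoint: k1 = f(x_n, u_n); k2 = f(x_n + h/2, u_n + (h/2)·k1); u_{n+1} = u_n + h·k2.
x=0.000000, u=-1.840000:
  k1 = f(0.000000, -1.840000) = 2.910000
  k2 = f(0.040000, -1.723600) = 2.792744
  u ← -1.840000 + 0.08·2.792744 = -1.616580
x=0.080000, u=-1.616580:
  k1 = f(0.080000, -1.616580) = 2.683158
  k2 = f(0.120000, -1.509254) = 2.571559
  u ← -1.616580 + 0.08·2.571559 = -1.410856
u(0.16) ≈ -1.4109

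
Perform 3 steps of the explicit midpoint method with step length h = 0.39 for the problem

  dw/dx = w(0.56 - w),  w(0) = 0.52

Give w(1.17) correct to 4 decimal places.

0.5384

Midpoint: k1 = f(x_n, w_n); k2 = f(x_n + h/2, w_n + (h/2)·k1); w_{n+1} = w_n + h·k2.
x=0.000000, w=0.520000:
  k1 = f(0.000000, 0.520000) = 0.020800
  k2 = f(0.195000, 0.524056) = 0.018837
  w ← 0.520000 + 0.39·0.018837 = 0.527346
x=0.390000, w=0.527346:
  k1 = f(0.390000, 0.527346) = 0.017220
  k2 = f(0.585000, 0.530704) = 0.015547
  w ← 0.527346 + 0.39·0.015547 = 0.533410
x=0.780000, w=0.533410:
  k1 = f(0.780000, 0.533410) = 0.014183
  k2 = f(0.975000, 0.536176) = 0.012774
  w ← 0.533410 + 0.39·0.012774 = 0.538392
w(1.17) ≈ 0.5384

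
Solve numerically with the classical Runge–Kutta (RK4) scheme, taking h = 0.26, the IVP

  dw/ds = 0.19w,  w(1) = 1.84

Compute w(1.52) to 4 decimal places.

2.0311

RK4: k1 = f(s_n, w_n); k2 = f(s_n + h/2, w_n + (h/2)·k1); k3 = f(s_n + h/2, w_n + (h/2)·k2); k4 = f(s_n + h, w_n + h·k3); w_{n+1} = w_n + (h/6)·(k1 + 2k2 + 2k3 + k4).
s=1.000000, w=1.840000:
  k1 = f(1.000000, 1.840000) = 0.349600
  k2 = f(1.130000, 1.885448) = 0.358235
  k3 = f(1.130000, 1.886571) = 0.358448
  k4 = f(1.260000, 1.933197) = 0.367307
  w ← 1.840000 + (0.26/6)·(k1 + 2k2 + 2k3 + k4) = 1.933179
s=1.260000, w=1.933179:
  k1 = f(1.260000, 1.933179) = 0.367304
  k2 = f(1.390000, 1.980928) = 0.376376
  k3 = f(1.390000, 1.982107) = 0.376600
  k4 = f(1.520000, 2.031095) = 0.385908
  w ← 1.933179 + (0.26/6)·(k1 + 2k2 + 2k3 + k4) = 2.031076
w(1.52) ≈ 2.0311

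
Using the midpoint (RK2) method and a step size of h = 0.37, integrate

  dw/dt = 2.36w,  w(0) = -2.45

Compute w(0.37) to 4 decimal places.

-5.5234

Midpoint: k1 = f(t_n, w_n); k2 = f(t_n + h/2, w_n + (h/2)·k1); w_{n+1} = w_n + h·k2.
t=0.000000, w=-2.450000:
  k1 = f(0.000000, -2.450000) = -5.782000
  k2 = f(0.185000, -3.519670) = -8.306421
  w ← -2.450000 + 0.37·(-8.306421) = -5.523376
w(0.37) ≈ -5.5234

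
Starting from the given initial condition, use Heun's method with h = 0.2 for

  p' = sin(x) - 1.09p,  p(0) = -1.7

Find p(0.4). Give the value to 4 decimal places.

-1.0332

Heun: k1 = f(x_n, p_n); k2 = f(x_n + h, p_n + h·k1); p_{n+1} = p_n + (h/2)·(k1 + k2).
x=0.000000, p=-1.700000:
  k1 = f(0.000000, -1.700000) = 1.853000
  k2 = f(0.200000, -1.329400) = 1.647715
  p ← -1.700000 + (0.2/2)·(1.853000 + 1.647715) = -1.349928
x=0.200000, p=-1.349928:
  k1 = f(0.200000, -1.349928) = 1.670091
  k2 = f(0.400000, -1.015910) = 1.496760
  p ← -1.349928 + (0.2/2)·(1.670091 + 1.496760) = -1.033243
p(0.4) ≈ -1.0332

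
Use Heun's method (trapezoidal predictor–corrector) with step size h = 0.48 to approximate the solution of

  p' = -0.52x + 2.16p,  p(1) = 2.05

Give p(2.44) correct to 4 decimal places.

29.6625

Heun: k1 = f(x_n, p_n); k2 = f(x_n + h, p_n + h·k1); p_{n+1} = p_n + (h/2)·(k1 + k2).
x=1.000000, p=2.050000:
  k1 = f(1.000000, 2.050000) = 3.908000
  k2 = f(1.480000, 3.925840) = 7.710214
  p ← 2.050000 + (0.48/2)·(3.908000 + 7.710214) = 4.838371
x=1.480000, p=4.838371:
  k1 = f(1.480000, 4.838371) = 9.681282
  k2 = f(1.960000, 9.485387) = 19.469236
  p ← 4.838371 + (0.48/2)·(9.681282 + 19.469236) = 11.834496
x=1.960000, p=11.834496:
  k1 = f(1.960000, 11.834496) = 24.543311
  k2 = f(2.440000, 23.615285) = 49.740216
  p ← 11.834496 + (0.48/2)·(24.543311 + 49.740216) = 29.662542
p(2.44) ≈ 29.6625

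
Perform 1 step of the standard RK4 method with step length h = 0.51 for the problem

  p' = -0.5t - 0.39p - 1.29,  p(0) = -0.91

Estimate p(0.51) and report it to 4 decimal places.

-1.4034

RK4: k1 = f(t_n, p_n); k2 = f(t_n + h/2, p_n + (h/2)·k1); k3 = f(t_n + h/2, p_n + (h/2)·k2); k4 = f(t_n + h, p_n + h·k3); p_{n+1} = p_n + (h/6)·(k1 + 2k2 + 2k3 + k4).
t=0.000000, p=-0.910000:
  k1 = f(0.000000, -0.910000) = -0.935100
  k2 = f(0.255000, -1.148451) = -0.969604
  k3 = f(0.255000, -1.157249) = -0.966173
  k4 = f(0.510000, -1.402748) = -0.997928
  p ← -0.910000 + (0.51/6)·(k1 + 2k2 + 2k3 + k4) = -1.403390
p(0.51) ≈ -1.4034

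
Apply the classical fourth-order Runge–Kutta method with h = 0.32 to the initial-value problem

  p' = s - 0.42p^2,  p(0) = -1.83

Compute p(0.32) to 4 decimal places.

RK4: k1 = f(s_n, p_n); k2 = f(s_n + h/2, p_n + (h/2)·k1); k3 = f(s_n + h/2, p_n + (h/2)·k2); k4 = f(s_n + h, p_n + h·k3); p_{n+1} = p_n + (h/6)·(k1 + 2k2 + 2k3 + k4).
s=0.000000, p=-1.830000:
  k1 = f(0.000000, -1.830000) = -1.406538
  k2 = f(0.160000, -2.055046) = -1.613750
  k3 = f(0.160000, -2.088200) = -1.671443
  k4 = f(0.320000, -2.364862) = -2.028880
  p ← -1.830000 + (0.32/6)·(k1 + 2k2 + 2k3 + k4) = -2.363643
p(0.32) ≈ -2.3636

-2.3636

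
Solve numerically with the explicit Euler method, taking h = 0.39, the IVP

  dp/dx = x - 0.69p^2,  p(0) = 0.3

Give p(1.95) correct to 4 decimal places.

Euler: p_{n+1} = p_n + h·f(x_n, p_n).
x=0.000000, p=0.300000: f=-0.062100 → p ← 0.300000 + 0.39·(-0.062100) = 0.275781
x=0.390000, p=0.275781: f=0.337522 → p ← 0.275781 + 0.39·0.337522 = 0.407415
x=0.780000, p=0.407415: f=0.665469 → p ← 0.407415 + 0.39·0.665469 = 0.666948
x=1.170000, p=0.666948: f=0.863075 → p ← 0.666948 + 0.39·0.863075 = 1.003547
x=1.560000, p=1.003547: f=0.865097 → p ← 1.003547 + 0.39·0.865097 = 1.340935
p(1.95) ≈ 1.3409

1.3409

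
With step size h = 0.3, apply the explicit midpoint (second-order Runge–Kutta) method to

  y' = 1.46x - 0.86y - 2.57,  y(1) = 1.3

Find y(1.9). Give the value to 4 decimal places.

Midpoint: k1 = f(x_n, y_n); k2 = f(x_n + h/2, y_n + (h/2)·k1); y_{n+1} = y_n + h·k2.
x=1.000000, y=1.300000:
  k1 = f(1.000000, 1.300000) = -2.228000
  k2 = f(1.150000, 0.965800) = -1.721588
  y ← 1.300000 + 0.3·(-1.721588) = 0.783524
x=1.300000, y=0.783524:
  k1 = f(1.300000, 0.783524) = -1.345830
  k2 = f(1.450000, 0.581649) = -0.953218
  y ← 0.783524 + 0.3·(-0.953218) = 0.497558
x=1.600000, y=0.497558:
  k1 = f(1.600000, 0.497558) = -0.661900
  k2 = f(1.750000, 0.398273) = -0.357515
  y ← 0.497558 + 0.3·(-0.357515) = 0.390304
y(1.9) ≈ 0.3903

0.3903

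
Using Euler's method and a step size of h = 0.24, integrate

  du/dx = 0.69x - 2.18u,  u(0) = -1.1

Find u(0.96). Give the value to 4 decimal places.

Euler: u_{n+1} = u_n + h·f(x_n, u_n).
x=0.000000, u=-1.100000: f=2.398000 → u ← -1.100000 + 0.24·2.398000 = -0.524480
x=0.240000, u=-0.524480: f=1.308966 → u ← -0.524480 + 0.24·1.308966 = -0.210328
x=0.480000, u=-0.210328: f=0.789715 → u ← -0.210328 + 0.24·0.789715 = -0.020796
x=0.720000, u=-0.020796: f=0.542136 → u ← -0.020796 + 0.24·0.542136 = 0.109316
u(0.96) ≈ 0.1093

0.1093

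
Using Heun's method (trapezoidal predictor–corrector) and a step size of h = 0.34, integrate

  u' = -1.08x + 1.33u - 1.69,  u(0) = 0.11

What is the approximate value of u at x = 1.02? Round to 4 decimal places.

Heun: k1 = f(x_n, u_n); k2 = f(x_n + h, u_n + h·k1); u_{n+1} = u_n + (h/2)·(k1 + k2).
x=0.000000, u=0.110000:
  k1 = f(0.000000, 0.110000) = -1.543700
  k2 = f(0.340000, -0.414858) = -2.608961
  u ← 0.110000 + (0.34/2)·(-1.543700 + (-2.608961)) = -0.595952
x=0.340000, u=-0.595952:
  k1 = f(0.340000, -0.595952) = -2.849817
  k2 = f(0.680000, -1.564890) = -4.505704
  u ← -0.595952 + (0.34/2)·(-2.849817 + (-4.505704)) = -1.846391
x=0.680000, u=-1.846391:
  k1 = f(0.680000, -1.846391) = -4.880100
  k2 = f(1.020000, -3.505625) = -7.454081
  u ← -1.846391 + (0.34/2)·(-4.880100 + (-7.454081)) = -3.943202
u(1.02) ≈ -3.9432

-3.9432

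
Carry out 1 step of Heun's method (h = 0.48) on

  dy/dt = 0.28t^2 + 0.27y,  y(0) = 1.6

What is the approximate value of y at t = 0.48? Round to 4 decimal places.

1.8363

Heun: k1 = f(t_n, y_n); k2 = f(t_n + h, y_n + h·k1); y_{n+1} = y_n + (h/2)·(k1 + k2).
t=0.000000, y=1.600000:
  k1 = f(0.000000, 1.600000) = 0.432000
  k2 = f(0.480000, 1.807360) = 0.552499
  y ← 1.600000 + (0.48/2)·(0.432000 + 0.552499) = 1.836280
y(0.48) ≈ 1.8363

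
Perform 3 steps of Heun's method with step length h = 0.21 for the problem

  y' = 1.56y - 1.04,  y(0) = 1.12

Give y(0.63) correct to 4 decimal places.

Heun: k1 = f(x_n, y_n); k2 = f(x_n + h, y_n + h·k1); y_{n+1} = y_n + (h/2)·(k1 + k2).
x=0.000000, y=1.120000:
  k1 = f(0.000000, 1.120000) = 0.707200
  k2 = f(0.210000, 1.268512) = 0.938879
  y ← 1.120000 + (0.21/2)·(0.707200 + 0.938879) = 1.292838
x=0.210000, y=1.292838:
  k1 = f(0.210000, 1.292838) = 0.976828
  k2 = f(0.420000, 1.497972) = 1.296836
  y ← 1.292838 + (0.21/2)·(0.976828 + 1.296836) = 1.531573
x=0.420000, y=1.531573:
  k1 = f(0.420000, 1.531573) = 1.349254
  k2 = f(0.630000, 1.814916) = 1.791269
  y ← 1.531573 + (0.21/2)·(1.349254 + 1.791269) = 1.861328
y(0.63) ≈ 1.8613

1.8613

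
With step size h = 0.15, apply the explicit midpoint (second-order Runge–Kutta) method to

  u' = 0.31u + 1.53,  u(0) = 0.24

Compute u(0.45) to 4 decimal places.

1.0145

Midpoint: k1 = f(x_n, u_n); k2 = f(x_n + h/2, u_n + (h/2)·k1); u_{n+1} = u_n + h·k2.
x=0.000000, u=0.240000:
  k1 = f(0.000000, 0.240000) = 1.604400
  k2 = f(0.075000, 0.360330) = 1.641702
  u ← 0.240000 + 0.15·1.641702 = 0.486255
x=0.150000, u=0.486255:
  k1 = f(0.150000, 0.486255) = 1.680739
  k2 = f(0.225000, 0.612311) = 1.719816
  u ← 0.486255 + 0.15·1.719816 = 0.744228
x=0.300000, u=0.744228:
  k1 = f(0.300000, 0.744228) = 1.760711
  k2 = f(0.375000, 0.876281) = 1.801647
  u ← 0.744228 + 0.15·1.801647 = 1.014475
u(0.45) ≈ 1.0145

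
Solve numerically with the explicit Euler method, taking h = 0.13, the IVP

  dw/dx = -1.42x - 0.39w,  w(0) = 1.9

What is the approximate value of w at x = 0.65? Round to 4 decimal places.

Euler: w_{n+1} = w_n + h·f(x_n, w_n).
x=0.000000, w=1.900000: f=-0.741000 → w ← 1.900000 + 0.13·(-0.741000) = 1.803670
x=0.130000, w=1.803670: f=-0.888031 → w ← 1.803670 + 0.13·(-0.888031) = 1.688226
x=0.260000, w=1.688226: f=-1.027608 → w ← 1.688226 + 0.13·(-1.027608) = 1.554637
x=0.390000, w=1.554637: f=-1.160108 → w ← 1.554637 + 0.13·(-1.160108) = 1.403823
x=0.520000, w=1.403823: f=-1.285891 → w ← 1.403823 + 0.13·(-1.285891) = 1.236657
w(0.65) ≈ 1.2367

1.2367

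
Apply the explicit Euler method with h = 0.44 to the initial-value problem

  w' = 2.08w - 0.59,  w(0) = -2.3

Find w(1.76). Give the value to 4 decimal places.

Euler: w_{n+1} = w_n + h·f(t_n, w_n).
t=0.000000, w=-2.300000: f=-5.374000 → w ← -2.300000 + 0.44·(-5.374000) = -4.664560
t=0.440000, w=-4.664560: f=-10.292285 → w ← -4.664560 + 0.44·(-10.292285) = -9.193165
t=0.880000, w=-9.193165: f=-19.711784 → w ← -9.193165 + 0.44·(-19.711784) = -17.866350
t=1.320000, w=-17.866350: f=-37.752008 → w ← -17.866350 + 0.44·(-37.752008) = -34.477234
w(1.76) ≈ -34.4772

-34.4772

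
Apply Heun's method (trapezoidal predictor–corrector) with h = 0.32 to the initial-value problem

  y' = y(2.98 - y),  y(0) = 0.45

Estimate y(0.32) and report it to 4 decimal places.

Heun: k1 = f(x_n, y_n); k2 = f(x_n + h, y_n + h·k1); y_{n+1} = y_n + (h/2)·(k1 + k2).
x=0.000000, y=0.450000:
  k1 = f(0.000000, 0.450000) = 1.138500
  k2 = f(0.320000, 0.814320) = 1.763557
  y ← 0.450000 + (0.32/2)·(1.138500 + 1.763557) = 0.914329
y(0.32) ≈ 0.9143

0.9143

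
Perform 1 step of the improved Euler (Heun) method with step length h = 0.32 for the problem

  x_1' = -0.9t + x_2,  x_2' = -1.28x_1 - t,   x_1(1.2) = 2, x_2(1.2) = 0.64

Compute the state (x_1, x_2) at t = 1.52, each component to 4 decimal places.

1.6206, -0.5856

Heun on (x_1,x_2): k1 = f(t_n, state_n); k2 = f(t_n + h, state_n + h·k1); state_{n+1} = state_n + (h/2)·(k1 + k2).
1.200000: (2.000000, 0.640000)
  k1 = (-0.440000, -3.760000)
  predictor → (1.859200, -0.563200)
  k2 = (-1.931200, -3.899776)
  → (1.620608, -0.585564)
(x_1(1.52), x_2(1.52)) ≈ (1.6206, -0.5856)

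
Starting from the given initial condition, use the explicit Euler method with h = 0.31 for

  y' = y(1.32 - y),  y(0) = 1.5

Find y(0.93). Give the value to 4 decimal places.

Euler: y_{n+1} = y_n + h·f(x_n, y_n).
x=0.000000, y=1.500000: f=-0.270000 → y ← 1.500000 + 0.31·(-0.270000) = 1.416300
x=0.310000, y=1.416300: f=-0.136390 → y ← 1.416300 + 0.31·(-0.136390) = 1.374019
x=0.620000, y=1.374019: f=-0.074223 → y ← 1.374019 + 0.31·(-0.074223) = 1.351010
y(0.93) ≈ 1.3510

1.3510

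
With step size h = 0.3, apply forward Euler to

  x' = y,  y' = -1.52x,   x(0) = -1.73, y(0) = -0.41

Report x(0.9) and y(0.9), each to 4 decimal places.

Euler on (x,y): x_{n+1} = x_n + h·x', y_{n+1} = y_n + h·y'.
0.000000: (-1.730000, -0.410000); f=(-0.410000, 2.629600) → (-1.853000, 0.378880)
0.300000: (-1.853000, 0.378880); f=(0.378880, 2.816560) → (-1.739336, 1.223848)
0.600000: (-1.739336, 1.223848); f=(1.223848, 2.643791) → (-1.372182, 2.016985)
(x(0.9), y(0.9)) ≈ (-1.3722, 2.0170)

-1.3722, 2.0170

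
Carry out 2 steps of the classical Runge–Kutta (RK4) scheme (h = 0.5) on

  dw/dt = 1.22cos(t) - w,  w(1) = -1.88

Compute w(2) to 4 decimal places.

-0.7019

RK4: k1 = f(t_n, w_n); k2 = f(t_n + h/2, w_n + (h/2)·k1); k3 = f(t_n + h/2, w_n + (h/2)·k2); k4 = f(t_n + h, w_n + h·k3); w_{n+1} = w_n + (h/6)·(k1 + 2k2 + 2k3 + k4).
t=1.000000, w=-1.880000:
  k1 = f(1.000000, -1.880000) = 2.539169
  k2 = f(1.250000, -1.245208) = 1.629901
  k3 = f(1.250000, -1.472525) = 1.857218
  k4 = f(1.500000, -0.951391) = 1.037690
  w ← -1.880000 + (0.5/6)·(k1 + 2k2 + 2k3 + k4) = -1.000742
t=1.500000, w=-1.000742:
  k1 = f(1.500000, -1.000742) = 1.087041
  k2 = f(1.750000, -0.728982) = 0.511521
  k3 = f(1.750000, -0.872862) = 0.655401
  k4 = f(2.000000, -0.673041) = 0.165342
  w ← -1.000742 + (0.5/6)·(k1 + 2k2 + 2k3 + k4) = -0.701889
w(2) ≈ -0.7019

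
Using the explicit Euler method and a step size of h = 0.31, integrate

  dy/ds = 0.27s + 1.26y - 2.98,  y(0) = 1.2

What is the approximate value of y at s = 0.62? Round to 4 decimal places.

Euler: y_{n+1} = y_n + h·f(s_n, y_n).
s=0.000000, y=1.200000: f=-1.468000 → y ← 1.200000 + 0.31·(-1.468000) = 0.744920
s=0.310000, y=0.744920: f=-1.957701 → y ← 0.744920 + 0.31·(-1.957701) = 0.138033
y(0.62) ≈ 0.1380

0.1380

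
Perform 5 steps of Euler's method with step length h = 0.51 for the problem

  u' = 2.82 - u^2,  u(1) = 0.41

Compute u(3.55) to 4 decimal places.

1.7012

Euler: u_{n+1} = u_n + h·f(x_n, u_n).
x=1.000000, u=0.410000: f=2.651900 → u ← 0.410000 + 0.51·2.651900 = 1.762469
x=1.510000, u=1.762469: f=-0.286297 → u ← 1.762469 + 0.51·(-0.286297) = 1.616458
x=2.020000, u=1.616458: f=0.207065 → u ← 1.616458 + 0.51·0.207065 = 1.722061
x=2.530000, u=1.722061: f=-0.145493 → u ← 1.722061 + 0.51·(-0.145493) = 1.647859
x=3.040000, u=1.647859: f=0.104560 → u ← 1.647859 + 0.51·0.104560 = 1.701185
u(3.55) ≈ 1.7012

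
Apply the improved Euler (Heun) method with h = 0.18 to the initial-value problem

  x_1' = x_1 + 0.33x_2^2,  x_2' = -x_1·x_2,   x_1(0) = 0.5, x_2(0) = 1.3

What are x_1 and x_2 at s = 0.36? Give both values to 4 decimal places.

0.9148, 1.0113

Heun on (x_1,x_2): k1 = f(s_n, state_n); k2 = f(s_n + h, state_n + h·k1); state_{n+1} = state_n + (h/2)·(k1 + k2).
0.000000: (0.500000, 1.300000)
  k1 = (1.057700, -0.650000)
  predictor → (0.690386, 1.183000)
  k2 = (1.152217, -0.816727)
  → (0.698893, 1.167995)
0.180000: (0.698893, 1.167995)
  k1 = (1.149082, -0.816303)
  predictor → (0.905727, 1.021060)
  k2 = (1.249773, -0.924802)
  → (0.914790, 1.011295)
(x_1(0.36), x_2(0.36)) ≈ (0.9148, 1.0113)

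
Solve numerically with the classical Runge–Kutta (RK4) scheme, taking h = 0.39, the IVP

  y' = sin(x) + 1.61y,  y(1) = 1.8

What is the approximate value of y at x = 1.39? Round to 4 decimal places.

3.8678

RK4: k1 = f(x_n, y_n); k2 = f(x_n + h/2, y_n + (h/2)·k1); k3 = f(x_n + h/2, y_n + (h/2)·k2); k4 = f(x_n + h, y_n + h·k3); y_{n+1} = y_n + (h/6)·(k1 + 2k2 + 2k3 + k4).
x=1.000000, y=1.800000:
  k1 = f(1.000000, 1.800000) = 3.739471
  k2 = f(1.195000, 2.529197) = 5.002223
  k3 = f(1.195000, 2.775433) = 5.398663
  k4 = f(1.390000, 3.905479) = 7.271522
  y ← 1.800000 + (0.39/6)·(k1 + 2k2 + 2k3 + k4) = 3.867830
y(1.39) ≈ 3.8678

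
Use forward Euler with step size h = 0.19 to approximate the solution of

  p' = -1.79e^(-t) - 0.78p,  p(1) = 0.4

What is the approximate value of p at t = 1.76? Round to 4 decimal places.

-0.0855

Euler: p_{n+1} = p_n + h·f(t_n, p_n).
t=1.000000, p=0.400000: f=-0.970504 → p ← 0.400000 + 0.19·(-0.970504) = 0.215604
t=1.190000, p=0.215604: f=-0.712727 → p ← 0.215604 + 0.19·(-0.712727) = 0.080186
t=1.380000, p=0.080186: f=-0.512871 → p ← 0.080186 + 0.19·(-0.512871) = -0.017259
t=1.570000, p=-0.017259: f=-0.358939 → p ← -0.017259 + 0.19·(-0.358939) = -0.085458
p(1.76) ≈ -0.0855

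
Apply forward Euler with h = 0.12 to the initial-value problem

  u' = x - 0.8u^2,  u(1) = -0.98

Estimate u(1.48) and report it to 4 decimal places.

Euler: u_{n+1} = u_n + h·f(x_n, u_n).
x=1.000000, u=-0.980000: f=0.231680 → u ← -0.980000 + 0.12·0.231680 = -0.952198
x=1.120000, u=-0.952198: f=0.394655 → u ← -0.952198 + 0.12·0.394655 = -0.904840
x=1.240000, u=-0.904840: f=0.585012 → u ← -0.904840 + 0.12·0.585012 = -0.834638
x=1.360000, u=-0.834638: f=0.802703 → u ← -0.834638 + 0.12·0.802703 = -0.738314
u(1.48) ≈ -0.7383

-0.7383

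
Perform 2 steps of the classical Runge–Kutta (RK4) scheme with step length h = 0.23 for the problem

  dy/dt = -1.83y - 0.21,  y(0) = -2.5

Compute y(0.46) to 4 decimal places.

RK4: k1 = f(t_n, y_n); k2 = f(t_n + h/2, y_n + (h/2)·k1); k3 = f(t_n + h/2, y_n + (h/2)·k2); k4 = f(t_n + h, y_n + h·k3); y_{n+1} = y_n + (h/6)·(k1 + 2k2 + 2k3 + k4).
t=0.000000, y=-2.500000:
  k1 = f(0.000000, -2.500000) = 4.365000
  k2 = f(0.115000, -1.998025) = 3.446386
  k3 = f(0.115000, -2.103666) = 3.639708
  k4 = f(0.230000, -1.662867) = 2.833047
  y ← -2.500000 + (0.23/6)·(k1 + 2k2 + 2k3 + k4) = -1.680808
t=0.230000, y=-1.680808:
  k1 = f(0.230000, -1.680808) = 2.865878
  k2 = f(0.345000, -1.351232) = 2.262754
  k3 = f(0.345000, -1.420591) = 2.389681
  k4 = f(0.460000, -1.131181) = 1.860061
  y ← -1.680808 + (0.23/6)·(k1 + 2k2 + 2k3 + k4) = -1.142960
y(0.46) ≈ -1.1430

-1.1430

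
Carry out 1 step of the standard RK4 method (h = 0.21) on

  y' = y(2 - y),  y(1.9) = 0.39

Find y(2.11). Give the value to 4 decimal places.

0.5387

RK4: k1 = f(x_n, y_n); k2 = f(x_n + h/2, y_n + (h/2)·k1); k3 = f(x_n + h/2, y_n + (h/2)·k2); k4 = f(x_n + h, y_n + h·k3); y_{n+1} = y_n + (h/6)·(k1 + 2k2 + 2k3 + k4).
x=1.900000, y=0.390000:
  k1 = f(1.900000, 0.390000) = 0.627900
  k2 = f(2.005000, 0.455929) = 0.703987
  k3 = f(2.005000, 0.463919) = 0.712617
  k4 = f(2.110000, 0.539650) = 0.788077
  y ← 0.390000 + (0.21/6)·(k1 + 2k2 + 2k3 + k4) = 0.538721
y(2.11) ≈ 0.5387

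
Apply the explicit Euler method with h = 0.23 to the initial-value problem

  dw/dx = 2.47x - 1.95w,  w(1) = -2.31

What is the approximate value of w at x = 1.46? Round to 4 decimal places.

0.3095

Euler: w_{n+1} = w_n + h·f(x_n, w_n).
x=1.000000, w=-2.310000: f=6.974500 → w ← -2.310000 + 0.23·6.974500 = -0.705865
x=1.230000, w=-0.705865: f=4.414537 → w ← -0.705865 + 0.23·4.414537 = 0.309478
w(1.46) ≈ 0.3095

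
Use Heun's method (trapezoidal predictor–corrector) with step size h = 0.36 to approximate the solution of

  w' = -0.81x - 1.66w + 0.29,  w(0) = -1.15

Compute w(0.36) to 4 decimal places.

Heun: k1 = f(x_n, w_n); k2 = f(x_n + h, w_n + h·k1); w_{n+1} = w_n + (h/2)·(k1 + k2).
x=0.000000, w=-1.150000:
  k1 = f(0.000000, -1.150000) = 2.199000
  k2 = f(0.360000, -0.358360) = 0.593278
  w ← -1.150000 + (0.36/2)·(2.199000 + 0.593278) = -0.647390
w(0.36) ≈ -0.6474

-0.6474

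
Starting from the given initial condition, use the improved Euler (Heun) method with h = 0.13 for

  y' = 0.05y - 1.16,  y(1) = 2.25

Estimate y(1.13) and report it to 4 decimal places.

2.1134

Heun: k1 = f(x_n, y_n); k2 = f(x_n + h, y_n + h·k1); y_{n+1} = y_n + (h/2)·(k1 + k2).
x=1.000000, y=2.250000:
  k1 = f(1.000000, 2.250000) = -1.047500
  k2 = f(1.130000, 2.113825) = -1.054309
  y ← 2.250000 + (0.13/2)·(-1.047500 + (-1.054309)) = 2.113382
y(1.13) ≈ 2.1134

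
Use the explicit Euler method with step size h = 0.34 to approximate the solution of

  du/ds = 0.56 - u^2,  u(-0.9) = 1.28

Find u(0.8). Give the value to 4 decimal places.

Euler: u_{n+1} = u_n + h·f(s_n, u_n).
s=-0.900000, u=1.280000: f=-1.078400 → u ← 1.280000 + 0.34·(-1.078400) = 0.913344
s=-0.560000, u=0.913344: f=-0.274197 → u ← 0.913344 + 0.34·(-0.274197) = 0.820117
s=-0.220000, u=0.820117: f=-0.112592 → u ← 0.820117 + 0.34·(-0.112592) = 0.781836
s=0.120000, u=0.781836: f=-0.051267 → u ← 0.781836 + 0.34·(-0.051267) = 0.764405
s=0.460000, u=0.764405: f=-0.024315 → u ← 0.764405 + 0.34·(-0.024315) = 0.756138
u(0.8) ≈ 0.7561

0.7561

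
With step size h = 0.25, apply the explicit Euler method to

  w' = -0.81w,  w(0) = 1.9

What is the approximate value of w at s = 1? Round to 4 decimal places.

Euler: w_{n+1} = w_n + h·f(s_n, w_n).
s=0.000000, w=1.900000: f=-1.539000 → w ← 1.900000 + 0.25·(-1.539000) = 1.515250
s=0.250000, w=1.515250: f=-1.227353 → w ← 1.515250 + 0.25·(-1.227353) = 1.208412
s=0.500000, w=1.208412: f=-0.978814 → w ← 1.208412 + 0.25·(-0.978814) = 0.963708
s=0.750000, w=0.963708: f=-0.780604 → w ← 0.963708 + 0.25·(-0.780604) = 0.768558
w(1) ≈ 0.7686

0.7686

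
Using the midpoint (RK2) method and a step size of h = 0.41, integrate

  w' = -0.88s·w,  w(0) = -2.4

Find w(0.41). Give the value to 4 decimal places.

-2.2225

Midpoint: k1 = f(s_n, w_n); k2 = f(s_n + h/2, w_n + (h/2)·k1); w_{n+1} = w_n + h·k2.
s=0.000000, w=-2.400000:
  k1 = f(0.000000, -2.400000) = 0.000000
  k2 = f(0.205000, -2.400000) = 0.432960
  w ← -2.400000 + 0.41·0.432960 = -2.222486
w(0.41) ≈ -2.2225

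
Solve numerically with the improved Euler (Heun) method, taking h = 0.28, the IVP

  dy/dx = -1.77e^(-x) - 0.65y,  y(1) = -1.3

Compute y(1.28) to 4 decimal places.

-1.2284

Heun: k1 = f(x_n, y_n); k2 = f(x_n + h, y_n + h·k1); y_{n+1} = y_n + (h/2)·(k1 + k2).
x=1.000000, y=-1.300000:
  k1 = f(1.000000, -1.300000) = 0.193853
  k2 = f(1.280000, -1.245721) = 0.317593
  y ← -1.300000 + (0.28/2)·(0.193853 + 0.317593) = -1.228398
y(1.28) ≈ -1.2284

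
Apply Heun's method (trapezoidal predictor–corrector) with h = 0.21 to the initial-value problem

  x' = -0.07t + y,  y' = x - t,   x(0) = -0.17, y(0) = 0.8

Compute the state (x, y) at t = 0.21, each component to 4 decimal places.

-0.0073, 0.7599

Heun on (x,y): k1 = f(t_n, state_n); k2 = f(t_n + h, state_n + h·k1); state_{n+1} = state_n + (h/2)·(k1 + k2).
0.000000: (-0.170000, 0.800000)
  k1 = (0.800000, -0.170000)
  predictor → (-0.002000, 0.764300)
  k2 = (0.749600, -0.212000)
  → (-0.007292, 0.759890)
(x(0.21), y(0.21)) ≈ (-0.0073, 0.7599)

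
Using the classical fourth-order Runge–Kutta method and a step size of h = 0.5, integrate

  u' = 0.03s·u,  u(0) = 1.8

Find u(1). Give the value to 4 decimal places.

1.8272

RK4: k1 = f(s_n, u_n); k2 = f(s_n + h/2, u_n + (h/2)·k1); k3 = f(s_n + h/2, u_n + (h/2)·k2); k4 = f(s_n + h, u_n + h·k3); u_{n+1} = u_n + (h/6)·(k1 + 2k2 + 2k3 + k4).
s=0.000000, u=1.800000:
  k1 = f(0.000000, 1.800000) = 0.000000
  k2 = f(0.250000, 1.800000) = 0.013500
  k3 = f(0.250000, 1.803375) = 0.013525
  k4 = f(0.500000, 1.806763) = 0.027101
  u ← 1.800000 + (0.5/6)·(k1 + 2k2 + 2k3 + k4) = 1.806763
s=0.500000, u=1.806763:
  k1 = f(0.500000, 1.806763) = 0.027101
  k2 = f(0.750000, 1.813538) = 0.040805
  k3 = f(0.750000, 1.816964) = 0.040882
  k4 = f(1.000000, 1.827204) = 0.054816
  u ← 1.806763 + (0.5/6)·(k1 + 2k2 + 2k3 + k4) = 1.827204
u(1) ≈ 1.8272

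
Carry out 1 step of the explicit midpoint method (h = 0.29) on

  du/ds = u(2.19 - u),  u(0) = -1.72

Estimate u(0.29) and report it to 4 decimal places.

Midpoint: k1 = f(s_n, u_n); k2 = f(s_n + h/2, u_n + (h/2)·k1); u_{n+1} = u_n + h·k2.
s=0.000000, u=-1.720000:
  k1 = f(0.000000, -1.720000) = -6.725200
  k2 = f(0.145000, -2.695154) = -13.166242
  u ← -1.720000 + 0.29·(-13.166242) = -5.538210
u(0.29) ≈ -5.5382

-5.5382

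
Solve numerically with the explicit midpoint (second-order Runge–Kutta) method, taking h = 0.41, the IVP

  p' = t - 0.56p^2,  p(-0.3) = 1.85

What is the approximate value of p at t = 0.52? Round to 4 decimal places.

Midpoint: k1 = f(t_n, p_n); k2 = f(t_n + h/2, p_n + (h/2)·k1); p_{n+1} = p_n + h·k2.
t=-0.300000, p=1.850000:
  k1 = f(-0.300000, 1.850000) = -2.216600
  k2 = f(-0.095000, 1.395597) = -1.185707
  p ← 1.850000 + 0.41·(-1.185707) = 1.363860
t=0.110000, p=1.363860:
  k1 = f(0.110000, 1.363860) = -0.931664
  k2 = f(0.315000, 1.172869) = -0.455348
  p ← 1.363860 + 0.41·(-0.455348) = 1.177167
p(0.52) ≈ 1.1772

1.1772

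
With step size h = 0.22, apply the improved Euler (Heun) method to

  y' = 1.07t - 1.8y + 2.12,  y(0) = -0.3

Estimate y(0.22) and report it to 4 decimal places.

0.1952

Heun: k1 = f(t_n, y_n); k2 = f(t_n + h, y_n + h·k1); y_{n+1} = y_n + (h/2)·(k1 + k2).
t=0.000000, y=-0.300000:
  k1 = f(0.000000, -0.300000) = 2.660000
  k2 = f(0.220000, 0.285200) = 1.842040
  y ← -0.300000 + (0.22/2)·(2.660000 + 1.842040) = 0.195224
y(0.22) ≈ 0.1952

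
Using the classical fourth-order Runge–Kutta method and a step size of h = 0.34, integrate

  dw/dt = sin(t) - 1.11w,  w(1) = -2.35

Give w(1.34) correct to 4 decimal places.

-1.3508

RK4: k1 = f(t_n, w_n); k2 = f(t_n + h/2, w_n + (h/2)·k1); k3 = f(t_n + h/2, w_n + (h/2)·k2); k4 = f(t_n + h, w_n + h·k3); w_{n+1} = w_n + (h/6)·(k1 + 2k2 + 2k3 + k4).
t=1.000000, w=-2.350000:
  k1 = f(1.000000, -2.350000) = 3.449971
  k2 = f(1.170000, -1.763505) = 2.878241
  k3 = f(1.170000, -1.860699) = 2.986127
  k4 = f(1.340000, -1.334717) = 2.455020
  w ← -2.350000 + (0.34/6)·(k1 + 2k2 + 2k3 + k4) = -1.350755
w(1.34) ≈ -1.3508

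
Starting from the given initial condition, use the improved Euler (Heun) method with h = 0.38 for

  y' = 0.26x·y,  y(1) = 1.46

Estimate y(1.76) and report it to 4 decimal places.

Heun: k1 = f(x_n, y_n); k2 = f(x_n + h, y_n + h·k1); y_{n+1} = y_n + (h/2)·(k1 + k2).
x=1.000000, y=1.460000:
  k1 = f(1.000000, 1.460000) = 0.379600
  k2 = f(1.380000, 1.604248) = 0.575604
  y ← 1.460000 + (0.38/2)·(0.379600 + 0.575604) = 1.641489
x=1.380000, y=1.641489:
  k1 = f(1.380000, 1.641489) = 0.588966
  k2 = f(1.760000, 1.865296) = 0.853559
  y ← 1.641489 + (0.38/2)·(0.588966 + 0.853559) = 1.915569
y(1.76) ≈ 1.9156

1.9156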